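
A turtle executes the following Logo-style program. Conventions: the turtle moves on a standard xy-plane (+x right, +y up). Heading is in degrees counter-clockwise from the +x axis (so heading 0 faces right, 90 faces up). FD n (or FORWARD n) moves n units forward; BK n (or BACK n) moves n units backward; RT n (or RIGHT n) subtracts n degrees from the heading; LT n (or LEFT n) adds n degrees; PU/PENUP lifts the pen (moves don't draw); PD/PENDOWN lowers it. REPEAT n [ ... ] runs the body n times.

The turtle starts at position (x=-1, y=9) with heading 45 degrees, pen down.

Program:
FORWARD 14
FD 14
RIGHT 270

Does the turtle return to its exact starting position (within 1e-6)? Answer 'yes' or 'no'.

Executing turtle program step by step:
Start: pos=(-1,9), heading=45, pen down
FD 14: (-1,9) -> (8.899,18.899) [heading=45, draw]
FD 14: (8.899,18.899) -> (18.799,28.799) [heading=45, draw]
RT 270: heading 45 -> 135
Final: pos=(18.799,28.799), heading=135, 2 segment(s) drawn

Start position: (-1, 9)
Final position: (18.799, 28.799)
Distance = 28; >= 1e-6 -> NOT closed

Answer: no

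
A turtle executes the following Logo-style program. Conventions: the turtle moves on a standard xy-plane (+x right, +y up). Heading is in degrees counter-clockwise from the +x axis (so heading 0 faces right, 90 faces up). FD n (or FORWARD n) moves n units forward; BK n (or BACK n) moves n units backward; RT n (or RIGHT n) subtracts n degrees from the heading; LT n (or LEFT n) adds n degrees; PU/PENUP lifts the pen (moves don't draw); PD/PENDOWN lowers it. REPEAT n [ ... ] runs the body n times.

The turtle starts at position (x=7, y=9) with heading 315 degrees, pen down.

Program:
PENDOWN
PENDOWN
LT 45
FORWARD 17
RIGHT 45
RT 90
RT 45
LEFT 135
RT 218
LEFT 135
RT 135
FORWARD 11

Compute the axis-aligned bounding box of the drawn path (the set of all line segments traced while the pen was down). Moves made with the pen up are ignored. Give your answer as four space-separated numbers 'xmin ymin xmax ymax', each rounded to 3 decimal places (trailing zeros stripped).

Executing turtle program step by step:
Start: pos=(7,9), heading=315, pen down
PD: pen down
PD: pen down
LT 45: heading 315 -> 0
FD 17: (7,9) -> (24,9) [heading=0, draw]
RT 45: heading 0 -> 315
RT 90: heading 315 -> 225
RT 45: heading 225 -> 180
LT 135: heading 180 -> 315
RT 218: heading 315 -> 97
LT 135: heading 97 -> 232
RT 135: heading 232 -> 97
FD 11: (24,9) -> (22.659,19.918) [heading=97, draw]
Final: pos=(22.659,19.918), heading=97, 2 segment(s) drawn

Segment endpoints: x in {7, 22.659, 24}, y in {9, 9, 19.918}
xmin=7, ymin=9, xmax=24, ymax=19.918

Answer: 7 9 24 19.918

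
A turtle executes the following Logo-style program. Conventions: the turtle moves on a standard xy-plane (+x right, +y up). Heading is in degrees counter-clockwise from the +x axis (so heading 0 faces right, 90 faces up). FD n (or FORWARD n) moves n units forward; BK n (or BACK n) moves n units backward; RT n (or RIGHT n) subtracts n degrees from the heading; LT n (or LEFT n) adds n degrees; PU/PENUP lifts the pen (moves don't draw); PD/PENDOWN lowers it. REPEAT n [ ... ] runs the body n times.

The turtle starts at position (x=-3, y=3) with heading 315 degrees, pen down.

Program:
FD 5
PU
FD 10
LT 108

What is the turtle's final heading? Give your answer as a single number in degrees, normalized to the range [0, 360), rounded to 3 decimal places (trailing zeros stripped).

Executing turtle program step by step:
Start: pos=(-3,3), heading=315, pen down
FD 5: (-3,3) -> (0.536,-0.536) [heading=315, draw]
PU: pen up
FD 10: (0.536,-0.536) -> (7.607,-7.607) [heading=315, move]
LT 108: heading 315 -> 63
Final: pos=(7.607,-7.607), heading=63, 1 segment(s) drawn

Answer: 63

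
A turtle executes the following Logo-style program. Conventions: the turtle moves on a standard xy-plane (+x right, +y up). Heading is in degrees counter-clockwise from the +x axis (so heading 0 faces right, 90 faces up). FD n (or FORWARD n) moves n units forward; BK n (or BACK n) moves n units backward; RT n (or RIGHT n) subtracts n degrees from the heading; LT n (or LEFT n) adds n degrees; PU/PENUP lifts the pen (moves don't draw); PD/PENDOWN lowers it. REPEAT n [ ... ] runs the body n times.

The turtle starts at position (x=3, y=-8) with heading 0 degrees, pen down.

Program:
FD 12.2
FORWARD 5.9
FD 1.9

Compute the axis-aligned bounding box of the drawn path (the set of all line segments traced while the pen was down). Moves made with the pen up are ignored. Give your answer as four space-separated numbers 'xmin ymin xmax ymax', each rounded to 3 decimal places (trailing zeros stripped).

Answer: 3 -8 23 -8

Derivation:
Executing turtle program step by step:
Start: pos=(3,-8), heading=0, pen down
FD 12.2: (3,-8) -> (15.2,-8) [heading=0, draw]
FD 5.9: (15.2,-8) -> (21.1,-8) [heading=0, draw]
FD 1.9: (21.1,-8) -> (23,-8) [heading=0, draw]
Final: pos=(23,-8), heading=0, 3 segment(s) drawn

Segment endpoints: x in {3, 15.2, 21.1, 23}, y in {-8}
xmin=3, ymin=-8, xmax=23, ymax=-8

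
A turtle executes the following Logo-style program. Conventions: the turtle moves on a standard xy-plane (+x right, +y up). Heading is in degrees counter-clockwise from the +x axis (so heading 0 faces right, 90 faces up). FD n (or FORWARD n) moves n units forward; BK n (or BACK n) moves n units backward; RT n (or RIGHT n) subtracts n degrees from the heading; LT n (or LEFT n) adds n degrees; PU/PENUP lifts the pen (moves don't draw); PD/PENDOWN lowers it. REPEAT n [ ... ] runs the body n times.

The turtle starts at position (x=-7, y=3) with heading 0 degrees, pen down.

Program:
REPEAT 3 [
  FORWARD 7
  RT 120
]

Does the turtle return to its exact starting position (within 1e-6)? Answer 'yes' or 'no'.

Answer: yes

Derivation:
Executing turtle program step by step:
Start: pos=(-7,3), heading=0, pen down
REPEAT 3 [
  -- iteration 1/3 --
  FD 7: (-7,3) -> (0,3) [heading=0, draw]
  RT 120: heading 0 -> 240
  -- iteration 2/3 --
  FD 7: (0,3) -> (-3.5,-3.062) [heading=240, draw]
  RT 120: heading 240 -> 120
  -- iteration 3/3 --
  FD 7: (-3.5,-3.062) -> (-7,3) [heading=120, draw]
  RT 120: heading 120 -> 0
]
Final: pos=(-7,3), heading=0, 3 segment(s) drawn

Start position: (-7, 3)
Final position: (-7, 3)
Distance = 0; < 1e-6 -> CLOSED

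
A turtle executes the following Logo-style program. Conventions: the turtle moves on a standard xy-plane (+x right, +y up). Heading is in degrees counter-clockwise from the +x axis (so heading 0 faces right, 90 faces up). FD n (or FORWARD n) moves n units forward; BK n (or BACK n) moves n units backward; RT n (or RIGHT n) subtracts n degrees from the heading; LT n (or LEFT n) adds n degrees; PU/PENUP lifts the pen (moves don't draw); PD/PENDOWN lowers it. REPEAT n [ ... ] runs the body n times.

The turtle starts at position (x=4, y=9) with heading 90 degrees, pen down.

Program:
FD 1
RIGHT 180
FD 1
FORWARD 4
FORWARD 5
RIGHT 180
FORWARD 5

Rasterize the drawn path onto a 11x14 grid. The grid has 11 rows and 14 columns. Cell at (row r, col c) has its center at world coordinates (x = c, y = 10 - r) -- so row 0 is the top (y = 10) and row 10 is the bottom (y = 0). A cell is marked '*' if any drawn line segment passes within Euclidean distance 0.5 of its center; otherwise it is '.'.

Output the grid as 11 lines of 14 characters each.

Answer: ....*.........
....*.........
....*.........
....*.........
....*.........
....*.........
....*.........
....*.........
....*.........
....*.........
....*.........

Derivation:
Segment 0: (4,9) -> (4,10)
Segment 1: (4,10) -> (4,9)
Segment 2: (4,9) -> (4,5)
Segment 3: (4,5) -> (4,0)
Segment 4: (4,0) -> (4,5)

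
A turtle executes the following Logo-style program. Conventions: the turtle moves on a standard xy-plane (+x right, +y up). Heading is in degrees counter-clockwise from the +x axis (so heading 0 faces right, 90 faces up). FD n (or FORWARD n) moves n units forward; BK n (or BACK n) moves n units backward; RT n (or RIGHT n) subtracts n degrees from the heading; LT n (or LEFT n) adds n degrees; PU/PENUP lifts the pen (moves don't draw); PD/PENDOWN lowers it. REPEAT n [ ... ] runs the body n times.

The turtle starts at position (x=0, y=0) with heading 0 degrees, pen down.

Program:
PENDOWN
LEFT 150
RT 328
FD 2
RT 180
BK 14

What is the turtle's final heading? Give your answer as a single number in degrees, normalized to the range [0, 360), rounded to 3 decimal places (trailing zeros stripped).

Answer: 2

Derivation:
Executing turtle program step by step:
Start: pos=(0,0), heading=0, pen down
PD: pen down
LT 150: heading 0 -> 150
RT 328: heading 150 -> 182
FD 2: (0,0) -> (-1.999,-0.07) [heading=182, draw]
RT 180: heading 182 -> 2
BK 14: (-1.999,-0.07) -> (-15.99,-0.558) [heading=2, draw]
Final: pos=(-15.99,-0.558), heading=2, 2 segment(s) drawn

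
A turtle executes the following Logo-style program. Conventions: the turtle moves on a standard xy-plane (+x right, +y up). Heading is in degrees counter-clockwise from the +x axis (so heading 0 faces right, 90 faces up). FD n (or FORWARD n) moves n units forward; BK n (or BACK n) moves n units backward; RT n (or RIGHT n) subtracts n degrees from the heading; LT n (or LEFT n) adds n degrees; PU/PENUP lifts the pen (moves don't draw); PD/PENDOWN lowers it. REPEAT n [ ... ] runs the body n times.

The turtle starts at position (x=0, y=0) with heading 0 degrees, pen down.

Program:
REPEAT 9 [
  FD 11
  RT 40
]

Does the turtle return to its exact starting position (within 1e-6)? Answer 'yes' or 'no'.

Executing turtle program step by step:
Start: pos=(0,0), heading=0, pen down
REPEAT 9 [
  -- iteration 1/9 --
  FD 11: (0,0) -> (11,0) [heading=0, draw]
  RT 40: heading 0 -> 320
  -- iteration 2/9 --
  FD 11: (11,0) -> (19.426,-7.071) [heading=320, draw]
  RT 40: heading 320 -> 280
  -- iteration 3/9 --
  FD 11: (19.426,-7.071) -> (21.337,-17.904) [heading=280, draw]
  RT 40: heading 280 -> 240
  -- iteration 4/9 --
  FD 11: (21.337,-17.904) -> (15.837,-27.43) [heading=240, draw]
  RT 40: heading 240 -> 200
  -- iteration 5/9 --
  FD 11: (15.837,-27.43) -> (5.5,-31.192) [heading=200, draw]
  RT 40: heading 200 -> 160
  -- iteration 6/9 --
  FD 11: (5.5,-31.192) -> (-4.837,-27.43) [heading=160, draw]
  RT 40: heading 160 -> 120
  -- iteration 7/9 --
  FD 11: (-4.837,-27.43) -> (-10.337,-17.904) [heading=120, draw]
  RT 40: heading 120 -> 80
  -- iteration 8/9 --
  FD 11: (-10.337,-17.904) -> (-8.426,-7.071) [heading=80, draw]
  RT 40: heading 80 -> 40
  -- iteration 9/9 --
  FD 11: (-8.426,-7.071) -> (0,0) [heading=40, draw]
  RT 40: heading 40 -> 0
]
Final: pos=(0,0), heading=0, 9 segment(s) drawn

Start position: (0, 0)
Final position: (0, 0)
Distance = 0; < 1e-6 -> CLOSED

Answer: yes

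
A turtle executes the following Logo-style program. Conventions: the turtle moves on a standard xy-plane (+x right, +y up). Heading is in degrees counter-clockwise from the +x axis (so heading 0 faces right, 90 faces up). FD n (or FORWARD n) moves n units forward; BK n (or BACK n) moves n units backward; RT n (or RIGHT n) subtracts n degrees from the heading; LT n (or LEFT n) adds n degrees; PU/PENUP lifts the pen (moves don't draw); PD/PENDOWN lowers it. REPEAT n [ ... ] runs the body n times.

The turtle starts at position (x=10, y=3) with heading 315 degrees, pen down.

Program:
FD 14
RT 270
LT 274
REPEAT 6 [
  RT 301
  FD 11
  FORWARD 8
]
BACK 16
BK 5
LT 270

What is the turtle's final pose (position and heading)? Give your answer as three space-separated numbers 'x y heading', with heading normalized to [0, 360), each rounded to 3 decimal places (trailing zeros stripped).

Answer: 3.622 8.965 223

Derivation:
Executing turtle program step by step:
Start: pos=(10,3), heading=315, pen down
FD 14: (10,3) -> (19.899,-6.899) [heading=315, draw]
RT 270: heading 315 -> 45
LT 274: heading 45 -> 319
REPEAT 6 [
  -- iteration 1/6 --
  RT 301: heading 319 -> 18
  FD 11: (19.899,-6.899) -> (30.361,-3.5) [heading=18, draw]
  FD 8: (30.361,-3.5) -> (37.97,-1.028) [heading=18, draw]
  -- iteration 2/6 --
  RT 301: heading 18 -> 77
  FD 11: (37.97,-1.028) -> (40.444,9.69) [heading=77, draw]
  FD 8: (40.444,9.69) -> (42.244,17.485) [heading=77, draw]
  -- iteration 3/6 --
  RT 301: heading 77 -> 136
  FD 11: (42.244,17.485) -> (34.331,25.126) [heading=136, draw]
  FD 8: (34.331,25.126) -> (28.576,30.683) [heading=136, draw]
  -- iteration 4/6 --
  RT 301: heading 136 -> 195
  FD 11: (28.576,30.683) -> (17.951,27.836) [heading=195, draw]
  FD 8: (17.951,27.836) -> (10.224,25.766) [heading=195, draw]
  -- iteration 5/6 --
  RT 301: heading 195 -> 254
  FD 11: (10.224,25.766) -> (7.192,15.192) [heading=254, draw]
  FD 8: (7.192,15.192) -> (4.986,7.502) [heading=254, draw]
  -- iteration 6/6 --
  RT 301: heading 254 -> 313
  FD 11: (4.986,7.502) -> (12.488,-0.543) [heading=313, draw]
  FD 8: (12.488,-0.543) -> (17.944,-6.394) [heading=313, draw]
]
BK 16: (17.944,-6.394) -> (7.032,5.308) [heading=313, draw]
BK 5: (7.032,5.308) -> (3.622,8.965) [heading=313, draw]
LT 270: heading 313 -> 223
Final: pos=(3.622,8.965), heading=223, 15 segment(s) drawn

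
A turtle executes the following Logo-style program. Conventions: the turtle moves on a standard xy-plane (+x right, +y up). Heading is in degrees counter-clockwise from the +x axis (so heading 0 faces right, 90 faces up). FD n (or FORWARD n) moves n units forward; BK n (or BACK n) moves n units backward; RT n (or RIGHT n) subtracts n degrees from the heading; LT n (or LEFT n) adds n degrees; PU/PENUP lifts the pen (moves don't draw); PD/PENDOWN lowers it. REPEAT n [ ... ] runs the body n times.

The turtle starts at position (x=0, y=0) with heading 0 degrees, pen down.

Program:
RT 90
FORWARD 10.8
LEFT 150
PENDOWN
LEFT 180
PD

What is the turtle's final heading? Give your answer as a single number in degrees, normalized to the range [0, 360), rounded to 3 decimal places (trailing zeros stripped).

Executing turtle program step by step:
Start: pos=(0,0), heading=0, pen down
RT 90: heading 0 -> 270
FD 10.8: (0,0) -> (0,-10.8) [heading=270, draw]
LT 150: heading 270 -> 60
PD: pen down
LT 180: heading 60 -> 240
PD: pen down
Final: pos=(0,-10.8), heading=240, 1 segment(s) drawn

Answer: 240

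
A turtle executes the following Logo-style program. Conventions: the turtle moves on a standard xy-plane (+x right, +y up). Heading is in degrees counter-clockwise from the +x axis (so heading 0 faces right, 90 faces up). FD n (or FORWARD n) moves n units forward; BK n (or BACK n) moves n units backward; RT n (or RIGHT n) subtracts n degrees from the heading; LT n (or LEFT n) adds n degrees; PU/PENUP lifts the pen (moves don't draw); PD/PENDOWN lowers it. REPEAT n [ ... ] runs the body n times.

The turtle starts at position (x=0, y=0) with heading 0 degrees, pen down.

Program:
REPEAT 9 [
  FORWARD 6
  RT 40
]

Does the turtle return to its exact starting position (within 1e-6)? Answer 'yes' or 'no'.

Answer: yes

Derivation:
Executing turtle program step by step:
Start: pos=(0,0), heading=0, pen down
REPEAT 9 [
  -- iteration 1/9 --
  FD 6: (0,0) -> (6,0) [heading=0, draw]
  RT 40: heading 0 -> 320
  -- iteration 2/9 --
  FD 6: (6,0) -> (10.596,-3.857) [heading=320, draw]
  RT 40: heading 320 -> 280
  -- iteration 3/9 --
  FD 6: (10.596,-3.857) -> (11.638,-9.766) [heading=280, draw]
  RT 40: heading 280 -> 240
  -- iteration 4/9 --
  FD 6: (11.638,-9.766) -> (8.638,-14.962) [heading=240, draw]
  RT 40: heading 240 -> 200
  -- iteration 5/9 --
  FD 6: (8.638,-14.962) -> (3,-17.014) [heading=200, draw]
  RT 40: heading 200 -> 160
  -- iteration 6/9 --
  FD 6: (3,-17.014) -> (-2.638,-14.962) [heading=160, draw]
  RT 40: heading 160 -> 120
  -- iteration 7/9 --
  FD 6: (-2.638,-14.962) -> (-5.638,-9.766) [heading=120, draw]
  RT 40: heading 120 -> 80
  -- iteration 8/9 --
  FD 6: (-5.638,-9.766) -> (-4.596,-3.857) [heading=80, draw]
  RT 40: heading 80 -> 40
  -- iteration 9/9 --
  FD 6: (-4.596,-3.857) -> (0,0) [heading=40, draw]
  RT 40: heading 40 -> 0
]
Final: pos=(0,0), heading=0, 9 segment(s) drawn

Start position: (0, 0)
Final position: (0, 0)
Distance = 0; < 1e-6 -> CLOSED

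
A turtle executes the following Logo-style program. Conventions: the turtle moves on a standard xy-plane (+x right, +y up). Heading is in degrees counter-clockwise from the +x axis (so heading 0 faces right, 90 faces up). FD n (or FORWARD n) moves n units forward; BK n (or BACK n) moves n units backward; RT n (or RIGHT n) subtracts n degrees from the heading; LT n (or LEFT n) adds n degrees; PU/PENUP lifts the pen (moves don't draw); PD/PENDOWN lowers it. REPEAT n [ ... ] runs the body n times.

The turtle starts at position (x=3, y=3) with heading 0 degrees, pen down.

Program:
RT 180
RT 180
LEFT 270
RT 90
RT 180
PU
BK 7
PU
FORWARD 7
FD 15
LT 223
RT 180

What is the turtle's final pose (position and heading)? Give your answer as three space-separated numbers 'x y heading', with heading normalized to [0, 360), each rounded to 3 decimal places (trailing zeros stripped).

Executing turtle program step by step:
Start: pos=(3,3), heading=0, pen down
RT 180: heading 0 -> 180
RT 180: heading 180 -> 0
LT 270: heading 0 -> 270
RT 90: heading 270 -> 180
RT 180: heading 180 -> 0
PU: pen up
BK 7: (3,3) -> (-4,3) [heading=0, move]
PU: pen up
FD 7: (-4,3) -> (3,3) [heading=0, move]
FD 15: (3,3) -> (18,3) [heading=0, move]
LT 223: heading 0 -> 223
RT 180: heading 223 -> 43
Final: pos=(18,3), heading=43, 0 segment(s) drawn

Answer: 18 3 43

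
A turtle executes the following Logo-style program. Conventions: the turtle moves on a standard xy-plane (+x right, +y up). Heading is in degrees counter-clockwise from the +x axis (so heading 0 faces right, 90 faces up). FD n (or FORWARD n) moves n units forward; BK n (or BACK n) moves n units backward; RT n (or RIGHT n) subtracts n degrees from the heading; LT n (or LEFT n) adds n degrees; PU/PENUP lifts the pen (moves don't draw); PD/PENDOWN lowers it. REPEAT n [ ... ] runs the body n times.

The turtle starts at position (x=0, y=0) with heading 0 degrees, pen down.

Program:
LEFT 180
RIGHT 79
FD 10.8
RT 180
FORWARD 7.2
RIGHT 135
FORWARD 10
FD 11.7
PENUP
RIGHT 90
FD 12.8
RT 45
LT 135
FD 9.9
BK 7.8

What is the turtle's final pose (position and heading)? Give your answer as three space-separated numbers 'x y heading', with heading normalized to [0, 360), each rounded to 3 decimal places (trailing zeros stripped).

Answer: -13.26 27.454 146

Derivation:
Executing turtle program step by step:
Start: pos=(0,0), heading=0, pen down
LT 180: heading 0 -> 180
RT 79: heading 180 -> 101
FD 10.8: (0,0) -> (-2.061,10.602) [heading=101, draw]
RT 180: heading 101 -> 281
FD 7.2: (-2.061,10.602) -> (-0.687,3.534) [heading=281, draw]
RT 135: heading 281 -> 146
FD 10: (-0.687,3.534) -> (-8.977,9.126) [heading=146, draw]
FD 11.7: (-8.977,9.126) -> (-18.677,15.668) [heading=146, draw]
PU: pen up
RT 90: heading 146 -> 56
FD 12.8: (-18.677,15.668) -> (-11.519,26.28) [heading=56, move]
RT 45: heading 56 -> 11
LT 135: heading 11 -> 146
FD 9.9: (-11.519,26.28) -> (-19.727,31.816) [heading=146, move]
BK 7.8: (-19.727,31.816) -> (-13.26,27.454) [heading=146, move]
Final: pos=(-13.26,27.454), heading=146, 4 segment(s) drawn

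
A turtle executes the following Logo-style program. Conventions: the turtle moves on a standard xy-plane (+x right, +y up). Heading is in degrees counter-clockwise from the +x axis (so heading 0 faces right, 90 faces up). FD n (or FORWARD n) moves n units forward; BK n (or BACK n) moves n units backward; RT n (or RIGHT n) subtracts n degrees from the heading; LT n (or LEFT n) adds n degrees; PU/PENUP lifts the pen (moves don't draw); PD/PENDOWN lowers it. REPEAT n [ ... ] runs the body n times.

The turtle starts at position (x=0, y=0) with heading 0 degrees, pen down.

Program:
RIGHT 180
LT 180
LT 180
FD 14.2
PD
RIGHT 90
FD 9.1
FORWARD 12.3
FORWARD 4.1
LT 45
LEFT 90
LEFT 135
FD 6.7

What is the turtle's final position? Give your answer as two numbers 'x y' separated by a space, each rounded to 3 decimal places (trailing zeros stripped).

Executing turtle program step by step:
Start: pos=(0,0), heading=0, pen down
RT 180: heading 0 -> 180
LT 180: heading 180 -> 0
LT 180: heading 0 -> 180
FD 14.2: (0,0) -> (-14.2,0) [heading=180, draw]
PD: pen down
RT 90: heading 180 -> 90
FD 9.1: (-14.2,0) -> (-14.2,9.1) [heading=90, draw]
FD 12.3: (-14.2,9.1) -> (-14.2,21.4) [heading=90, draw]
FD 4.1: (-14.2,21.4) -> (-14.2,25.5) [heading=90, draw]
LT 45: heading 90 -> 135
LT 90: heading 135 -> 225
LT 135: heading 225 -> 0
FD 6.7: (-14.2,25.5) -> (-7.5,25.5) [heading=0, draw]
Final: pos=(-7.5,25.5), heading=0, 5 segment(s) drawn

Answer: -7.5 25.5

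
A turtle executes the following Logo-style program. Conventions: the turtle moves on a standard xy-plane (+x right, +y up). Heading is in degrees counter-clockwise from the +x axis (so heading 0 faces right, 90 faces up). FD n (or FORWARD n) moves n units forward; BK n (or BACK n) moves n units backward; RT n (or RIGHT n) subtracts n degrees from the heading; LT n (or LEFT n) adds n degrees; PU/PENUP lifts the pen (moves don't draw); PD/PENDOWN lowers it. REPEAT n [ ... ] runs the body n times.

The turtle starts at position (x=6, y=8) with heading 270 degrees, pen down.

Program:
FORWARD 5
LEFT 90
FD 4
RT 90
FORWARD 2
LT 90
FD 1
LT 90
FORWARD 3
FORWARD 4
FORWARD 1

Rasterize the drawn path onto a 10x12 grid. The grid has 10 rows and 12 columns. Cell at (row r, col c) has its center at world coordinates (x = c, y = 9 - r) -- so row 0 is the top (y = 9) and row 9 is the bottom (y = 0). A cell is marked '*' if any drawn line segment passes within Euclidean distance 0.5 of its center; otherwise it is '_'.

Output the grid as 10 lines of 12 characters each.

Segment 0: (6,8) -> (6,3)
Segment 1: (6,3) -> (10,3)
Segment 2: (10,3) -> (10,1)
Segment 3: (10,1) -> (11,1)
Segment 4: (11,1) -> (11,4)
Segment 5: (11,4) -> (11,8)
Segment 6: (11,8) -> (11,9)

Answer: ___________*
______*____*
______*____*
______*____*
______*____*
______*____*
______******
__________**
__________**
____________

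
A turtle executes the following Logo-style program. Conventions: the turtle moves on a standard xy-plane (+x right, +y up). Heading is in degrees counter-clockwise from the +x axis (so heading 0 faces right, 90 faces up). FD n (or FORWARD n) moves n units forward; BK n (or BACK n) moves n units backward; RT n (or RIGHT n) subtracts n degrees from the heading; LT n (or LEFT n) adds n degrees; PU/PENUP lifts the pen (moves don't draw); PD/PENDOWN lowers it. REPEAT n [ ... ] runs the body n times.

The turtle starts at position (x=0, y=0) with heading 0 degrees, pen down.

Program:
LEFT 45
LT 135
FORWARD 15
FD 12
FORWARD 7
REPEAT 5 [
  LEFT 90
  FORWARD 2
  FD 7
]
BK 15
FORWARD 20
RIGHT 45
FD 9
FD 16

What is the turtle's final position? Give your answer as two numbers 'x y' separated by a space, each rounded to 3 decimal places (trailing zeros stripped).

Executing turtle program step by step:
Start: pos=(0,0), heading=0, pen down
LT 45: heading 0 -> 45
LT 135: heading 45 -> 180
FD 15: (0,0) -> (-15,0) [heading=180, draw]
FD 12: (-15,0) -> (-27,0) [heading=180, draw]
FD 7: (-27,0) -> (-34,0) [heading=180, draw]
REPEAT 5 [
  -- iteration 1/5 --
  LT 90: heading 180 -> 270
  FD 2: (-34,0) -> (-34,-2) [heading=270, draw]
  FD 7: (-34,-2) -> (-34,-9) [heading=270, draw]
  -- iteration 2/5 --
  LT 90: heading 270 -> 0
  FD 2: (-34,-9) -> (-32,-9) [heading=0, draw]
  FD 7: (-32,-9) -> (-25,-9) [heading=0, draw]
  -- iteration 3/5 --
  LT 90: heading 0 -> 90
  FD 2: (-25,-9) -> (-25,-7) [heading=90, draw]
  FD 7: (-25,-7) -> (-25,0) [heading=90, draw]
  -- iteration 4/5 --
  LT 90: heading 90 -> 180
  FD 2: (-25,0) -> (-27,0) [heading=180, draw]
  FD 7: (-27,0) -> (-34,0) [heading=180, draw]
  -- iteration 5/5 --
  LT 90: heading 180 -> 270
  FD 2: (-34,0) -> (-34,-2) [heading=270, draw]
  FD 7: (-34,-2) -> (-34,-9) [heading=270, draw]
]
BK 15: (-34,-9) -> (-34,6) [heading=270, draw]
FD 20: (-34,6) -> (-34,-14) [heading=270, draw]
RT 45: heading 270 -> 225
FD 9: (-34,-14) -> (-40.364,-20.364) [heading=225, draw]
FD 16: (-40.364,-20.364) -> (-51.678,-31.678) [heading=225, draw]
Final: pos=(-51.678,-31.678), heading=225, 17 segment(s) drawn

Answer: -51.678 -31.678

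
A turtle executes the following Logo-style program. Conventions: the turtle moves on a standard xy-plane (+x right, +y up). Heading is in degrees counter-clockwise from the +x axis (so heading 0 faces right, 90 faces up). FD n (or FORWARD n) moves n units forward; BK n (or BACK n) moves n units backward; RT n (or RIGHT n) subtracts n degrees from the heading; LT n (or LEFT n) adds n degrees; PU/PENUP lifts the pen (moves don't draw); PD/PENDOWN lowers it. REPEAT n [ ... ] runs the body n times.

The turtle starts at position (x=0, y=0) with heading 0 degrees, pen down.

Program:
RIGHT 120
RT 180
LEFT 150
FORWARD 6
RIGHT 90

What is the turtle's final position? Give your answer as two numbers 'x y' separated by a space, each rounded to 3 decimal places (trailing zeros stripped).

Executing turtle program step by step:
Start: pos=(0,0), heading=0, pen down
RT 120: heading 0 -> 240
RT 180: heading 240 -> 60
LT 150: heading 60 -> 210
FD 6: (0,0) -> (-5.196,-3) [heading=210, draw]
RT 90: heading 210 -> 120
Final: pos=(-5.196,-3), heading=120, 1 segment(s) drawn

Answer: -5.196 -3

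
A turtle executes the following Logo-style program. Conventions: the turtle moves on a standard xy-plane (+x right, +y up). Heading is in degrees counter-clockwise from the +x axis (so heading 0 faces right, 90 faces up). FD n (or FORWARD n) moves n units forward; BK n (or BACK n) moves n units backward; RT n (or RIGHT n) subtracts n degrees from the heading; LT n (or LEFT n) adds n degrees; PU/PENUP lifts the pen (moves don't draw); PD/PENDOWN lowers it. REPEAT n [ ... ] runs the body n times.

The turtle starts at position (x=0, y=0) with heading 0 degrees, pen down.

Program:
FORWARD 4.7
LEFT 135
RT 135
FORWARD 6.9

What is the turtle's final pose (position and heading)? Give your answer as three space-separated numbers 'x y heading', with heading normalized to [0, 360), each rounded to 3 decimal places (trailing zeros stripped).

Executing turtle program step by step:
Start: pos=(0,0), heading=0, pen down
FD 4.7: (0,0) -> (4.7,0) [heading=0, draw]
LT 135: heading 0 -> 135
RT 135: heading 135 -> 0
FD 6.9: (4.7,0) -> (11.6,0) [heading=0, draw]
Final: pos=(11.6,0), heading=0, 2 segment(s) drawn

Answer: 11.6 0 0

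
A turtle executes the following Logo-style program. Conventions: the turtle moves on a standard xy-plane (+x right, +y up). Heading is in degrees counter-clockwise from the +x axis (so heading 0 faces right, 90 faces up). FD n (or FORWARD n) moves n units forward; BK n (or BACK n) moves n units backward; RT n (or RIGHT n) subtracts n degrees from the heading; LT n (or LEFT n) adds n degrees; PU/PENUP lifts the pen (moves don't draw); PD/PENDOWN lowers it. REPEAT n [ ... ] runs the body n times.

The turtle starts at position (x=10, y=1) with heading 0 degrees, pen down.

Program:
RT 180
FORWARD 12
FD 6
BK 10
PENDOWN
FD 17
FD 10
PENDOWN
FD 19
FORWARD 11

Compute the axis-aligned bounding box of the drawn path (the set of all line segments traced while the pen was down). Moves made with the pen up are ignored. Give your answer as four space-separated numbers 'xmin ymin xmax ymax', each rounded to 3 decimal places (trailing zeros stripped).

Executing turtle program step by step:
Start: pos=(10,1), heading=0, pen down
RT 180: heading 0 -> 180
FD 12: (10,1) -> (-2,1) [heading=180, draw]
FD 6: (-2,1) -> (-8,1) [heading=180, draw]
BK 10: (-8,1) -> (2,1) [heading=180, draw]
PD: pen down
FD 17: (2,1) -> (-15,1) [heading=180, draw]
FD 10: (-15,1) -> (-25,1) [heading=180, draw]
PD: pen down
FD 19: (-25,1) -> (-44,1) [heading=180, draw]
FD 11: (-44,1) -> (-55,1) [heading=180, draw]
Final: pos=(-55,1), heading=180, 7 segment(s) drawn

Segment endpoints: x in {-55, -44, -25, -15, -8, -2, 2, 10}, y in {1, 1, 1, 1, 1, 1, 1, 1}
xmin=-55, ymin=1, xmax=10, ymax=1

Answer: -55 1 10 1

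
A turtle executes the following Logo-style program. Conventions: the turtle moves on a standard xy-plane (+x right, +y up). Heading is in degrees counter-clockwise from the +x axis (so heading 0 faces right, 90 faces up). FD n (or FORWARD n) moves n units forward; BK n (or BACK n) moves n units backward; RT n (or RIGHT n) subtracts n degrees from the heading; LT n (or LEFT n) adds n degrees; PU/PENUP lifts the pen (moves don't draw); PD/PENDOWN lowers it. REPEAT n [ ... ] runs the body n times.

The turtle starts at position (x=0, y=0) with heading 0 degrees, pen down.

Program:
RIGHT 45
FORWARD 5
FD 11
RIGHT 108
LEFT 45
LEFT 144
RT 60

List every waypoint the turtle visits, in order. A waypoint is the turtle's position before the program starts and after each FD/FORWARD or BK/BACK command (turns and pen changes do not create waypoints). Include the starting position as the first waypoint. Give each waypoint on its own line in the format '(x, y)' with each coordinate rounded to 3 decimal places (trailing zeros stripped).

Answer: (0, 0)
(3.536, -3.536)
(11.314, -11.314)

Derivation:
Executing turtle program step by step:
Start: pos=(0,0), heading=0, pen down
RT 45: heading 0 -> 315
FD 5: (0,0) -> (3.536,-3.536) [heading=315, draw]
FD 11: (3.536,-3.536) -> (11.314,-11.314) [heading=315, draw]
RT 108: heading 315 -> 207
LT 45: heading 207 -> 252
LT 144: heading 252 -> 36
RT 60: heading 36 -> 336
Final: pos=(11.314,-11.314), heading=336, 2 segment(s) drawn
Waypoints (3 total):
(0, 0)
(3.536, -3.536)
(11.314, -11.314)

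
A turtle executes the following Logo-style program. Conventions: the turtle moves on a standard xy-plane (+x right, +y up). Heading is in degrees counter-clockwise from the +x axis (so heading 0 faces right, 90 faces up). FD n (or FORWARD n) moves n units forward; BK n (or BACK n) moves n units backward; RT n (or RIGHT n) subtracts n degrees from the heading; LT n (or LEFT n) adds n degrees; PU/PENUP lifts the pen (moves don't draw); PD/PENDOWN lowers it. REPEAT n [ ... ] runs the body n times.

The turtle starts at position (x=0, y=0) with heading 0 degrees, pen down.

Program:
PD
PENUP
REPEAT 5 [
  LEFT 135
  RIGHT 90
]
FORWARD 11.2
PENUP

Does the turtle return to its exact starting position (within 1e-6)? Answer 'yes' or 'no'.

Answer: no

Derivation:
Executing turtle program step by step:
Start: pos=(0,0), heading=0, pen down
PD: pen down
PU: pen up
REPEAT 5 [
  -- iteration 1/5 --
  LT 135: heading 0 -> 135
  RT 90: heading 135 -> 45
  -- iteration 2/5 --
  LT 135: heading 45 -> 180
  RT 90: heading 180 -> 90
  -- iteration 3/5 --
  LT 135: heading 90 -> 225
  RT 90: heading 225 -> 135
  -- iteration 4/5 --
  LT 135: heading 135 -> 270
  RT 90: heading 270 -> 180
  -- iteration 5/5 --
  LT 135: heading 180 -> 315
  RT 90: heading 315 -> 225
]
FD 11.2: (0,0) -> (-7.92,-7.92) [heading=225, move]
PU: pen up
Final: pos=(-7.92,-7.92), heading=225, 0 segment(s) drawn

Start position: (0, 0)
Final position: (-7.92, -7.92)
Distance = 11.2; >= 1e-6 -> NOT closed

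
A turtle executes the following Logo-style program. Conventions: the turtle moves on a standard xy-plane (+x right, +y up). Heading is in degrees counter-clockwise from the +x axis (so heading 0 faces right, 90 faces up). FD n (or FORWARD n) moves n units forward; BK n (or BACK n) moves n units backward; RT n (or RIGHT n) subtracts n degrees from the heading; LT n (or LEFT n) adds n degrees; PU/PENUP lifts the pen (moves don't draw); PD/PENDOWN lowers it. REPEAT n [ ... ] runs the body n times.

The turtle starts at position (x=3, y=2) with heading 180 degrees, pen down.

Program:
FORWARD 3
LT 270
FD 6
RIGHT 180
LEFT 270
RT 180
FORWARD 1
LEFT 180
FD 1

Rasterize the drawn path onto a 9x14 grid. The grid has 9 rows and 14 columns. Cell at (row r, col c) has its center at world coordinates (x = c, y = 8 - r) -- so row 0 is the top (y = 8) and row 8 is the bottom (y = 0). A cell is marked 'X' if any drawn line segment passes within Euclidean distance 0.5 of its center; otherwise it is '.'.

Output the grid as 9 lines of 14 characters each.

Answer: XX............
X.............
X.............
X.............
X.............
X.............
XXXX..........
..............
..............

Derivation:
Segment 0: (3,2) -> (0,2)
Segment 1: (0,2) -> (0,8)
Segment 2: (0,8) -> (1,8)
Segment 3: (1,8) -> (0,8)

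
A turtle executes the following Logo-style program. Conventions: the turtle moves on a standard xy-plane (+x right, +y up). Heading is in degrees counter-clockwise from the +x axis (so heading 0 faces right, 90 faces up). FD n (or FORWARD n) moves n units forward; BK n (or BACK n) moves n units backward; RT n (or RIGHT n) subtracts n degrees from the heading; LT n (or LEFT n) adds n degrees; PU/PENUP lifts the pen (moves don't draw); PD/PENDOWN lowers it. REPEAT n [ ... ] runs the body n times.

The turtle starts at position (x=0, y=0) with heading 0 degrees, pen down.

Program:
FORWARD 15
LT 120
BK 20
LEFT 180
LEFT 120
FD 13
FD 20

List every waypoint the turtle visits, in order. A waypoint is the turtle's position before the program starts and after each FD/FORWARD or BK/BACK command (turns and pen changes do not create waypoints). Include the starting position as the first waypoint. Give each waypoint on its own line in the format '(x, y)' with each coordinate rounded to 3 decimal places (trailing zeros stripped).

Executing turtle program step by step:
Start: pos=(0,0), heading=0, pen down
FD 15: (0,0) -> (15,0) [heading=0, draw]
LT 120: heading 0 -> 120
BK 20: (15,0) -> (25,-17.321) [heading=120, draw]
LT 180: heading 120 -> 300
LT 120: heading 300 -> 60
FD 13: (25,-17.321) -> (31.5,-6.062) [heading=60, draw]
FD 20: (31.5,-6.062) -> (41.5,11.258) [heading=60, draw]
Final: pos=(41.5,11.258), heading=60, 4 segment(s) drawn
Waypoints (5 total):
(0, 0)
(15, 0)
(25, -17.321)
(31.5, -6.062)
(41.5, 11.258)

Answer: (0, 0)
(15, 0)
(25, -17.321)
(31.5, -6.062)
(41.5, 11.258)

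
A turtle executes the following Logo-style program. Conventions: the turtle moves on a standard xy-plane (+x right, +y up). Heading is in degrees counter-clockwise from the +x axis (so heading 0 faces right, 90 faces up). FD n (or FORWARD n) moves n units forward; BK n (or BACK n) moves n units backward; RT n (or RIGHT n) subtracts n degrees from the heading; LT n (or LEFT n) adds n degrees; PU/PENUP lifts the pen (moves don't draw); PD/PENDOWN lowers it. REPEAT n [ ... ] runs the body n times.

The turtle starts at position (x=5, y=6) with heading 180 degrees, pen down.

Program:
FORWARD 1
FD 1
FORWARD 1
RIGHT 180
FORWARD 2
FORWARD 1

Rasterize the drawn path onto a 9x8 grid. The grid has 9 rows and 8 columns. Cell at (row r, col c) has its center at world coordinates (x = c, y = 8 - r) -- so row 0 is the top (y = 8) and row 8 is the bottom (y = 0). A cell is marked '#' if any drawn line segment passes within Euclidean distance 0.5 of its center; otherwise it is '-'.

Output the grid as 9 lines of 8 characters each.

Answer: --------
--------
--####--
--------
--------
--------
--------
--------
--------

Derivation:
Segment 0: (5,6) -> (4,6)
Segment 1: (4,6) -> (3,6)
Segment 2: (3,6) -> (2,6)
Segment 3: (2,6) -> (4,6)
Segment 4: (4,6) -> (5,6)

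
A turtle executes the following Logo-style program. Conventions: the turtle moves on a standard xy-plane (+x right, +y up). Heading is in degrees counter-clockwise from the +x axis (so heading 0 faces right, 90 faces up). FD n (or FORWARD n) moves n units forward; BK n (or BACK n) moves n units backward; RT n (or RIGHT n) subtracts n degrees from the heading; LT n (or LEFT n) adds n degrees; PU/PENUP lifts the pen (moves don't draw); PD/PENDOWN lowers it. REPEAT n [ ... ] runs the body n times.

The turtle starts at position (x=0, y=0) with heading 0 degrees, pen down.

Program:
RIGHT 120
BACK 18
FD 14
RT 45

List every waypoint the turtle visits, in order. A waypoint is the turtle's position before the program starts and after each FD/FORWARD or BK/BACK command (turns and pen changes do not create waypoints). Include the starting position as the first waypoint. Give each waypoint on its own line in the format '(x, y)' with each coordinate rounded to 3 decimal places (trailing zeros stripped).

Executing turtle program step by step:
Start: pos=(0,0), heading=0, pen down
RT 120: heading 0 -> 240
BK 18: (0,0) -> (9,15.588) [heading=240, draw]
FD 14: (9,15.588) -> (2,3.464) [heading=240, draw]
RT 45: heading 240 -> 195
Final: pos=(2,3.464), heading=195, 2 segment(s) drawn
Waypoints (3 total):
(0, 0)
(9, 15.588)
(2, 3.464)

Answer: (0, 0)
(9, 15.588)
(2, 3.464)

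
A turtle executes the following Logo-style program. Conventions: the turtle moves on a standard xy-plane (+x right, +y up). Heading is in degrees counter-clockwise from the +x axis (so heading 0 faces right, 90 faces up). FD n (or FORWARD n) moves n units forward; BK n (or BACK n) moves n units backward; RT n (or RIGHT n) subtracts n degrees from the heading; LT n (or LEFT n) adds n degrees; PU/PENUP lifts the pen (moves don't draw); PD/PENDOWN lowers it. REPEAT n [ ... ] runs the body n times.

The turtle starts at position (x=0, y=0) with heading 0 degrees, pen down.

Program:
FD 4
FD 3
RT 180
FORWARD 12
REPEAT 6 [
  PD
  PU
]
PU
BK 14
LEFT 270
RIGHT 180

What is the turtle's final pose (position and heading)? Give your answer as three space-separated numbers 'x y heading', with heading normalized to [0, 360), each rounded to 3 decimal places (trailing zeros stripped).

Answer: 9 0 270

Derivation:
Executing turtle program step by step:
Start: pos=(0,0), heading=0, pen down
FD 4: (0,0) -> (4,0) [heading=0, draw]
FD 3: (4,0) -> (7,0) [heading=0, draw]
RT 180: heading 0 -> 180
FD 12: (7,0) -> (-5,0) [heading=180, draw]
REPEAT 6 [
  -- iteration 1/6 --
  PD: pen down
  PU: pen up
  -- iteration 2/6 --
  PD: pen down
  PU: pen up
  -- iteration 3/6 --
  PD: pen down
  PU: pen up
  -- iteration 4/6 --
  PD: pen down
  PU: pen up
  -- iteration 5/6 --
  PD: pen down
  PU: pen up
  -- iteration 6/6 --
  PD: pen down
  PU: pen up
]
PU: pen up
BK 14: (-5,0) -> (9,0) [heading=180, move]
LT 270: heading 180 -> 90
RT 180: heading 90 -> 270
Final: pos=(9,0), heading=270, 3 segment(s) drawn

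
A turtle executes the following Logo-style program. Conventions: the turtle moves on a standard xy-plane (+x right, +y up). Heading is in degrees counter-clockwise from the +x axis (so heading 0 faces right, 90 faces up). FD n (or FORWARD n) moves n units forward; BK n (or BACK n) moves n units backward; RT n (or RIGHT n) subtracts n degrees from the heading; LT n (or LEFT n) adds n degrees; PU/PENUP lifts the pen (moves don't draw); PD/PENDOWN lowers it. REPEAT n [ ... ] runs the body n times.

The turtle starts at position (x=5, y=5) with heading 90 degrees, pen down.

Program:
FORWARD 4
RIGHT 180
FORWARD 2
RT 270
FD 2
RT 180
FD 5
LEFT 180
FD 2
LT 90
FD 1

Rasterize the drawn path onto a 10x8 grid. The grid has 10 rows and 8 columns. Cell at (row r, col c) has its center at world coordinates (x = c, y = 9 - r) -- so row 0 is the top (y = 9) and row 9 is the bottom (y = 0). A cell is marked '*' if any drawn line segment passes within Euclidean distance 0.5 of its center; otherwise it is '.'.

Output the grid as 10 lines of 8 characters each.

Segment 0: (5,5) -> (5,9)
Segment 1: (5,9) -> (5,7)
Segment 2: (5,7) -> (7,7)
Segment 3: (7,7) -> (2,7)
Segment 4: (2,7) -> (4,7)
Segment 5: (4,7) -> (4,8)

Answer: .....*..
....**..
..******
.....*..
.....*..
........
........
........
........
........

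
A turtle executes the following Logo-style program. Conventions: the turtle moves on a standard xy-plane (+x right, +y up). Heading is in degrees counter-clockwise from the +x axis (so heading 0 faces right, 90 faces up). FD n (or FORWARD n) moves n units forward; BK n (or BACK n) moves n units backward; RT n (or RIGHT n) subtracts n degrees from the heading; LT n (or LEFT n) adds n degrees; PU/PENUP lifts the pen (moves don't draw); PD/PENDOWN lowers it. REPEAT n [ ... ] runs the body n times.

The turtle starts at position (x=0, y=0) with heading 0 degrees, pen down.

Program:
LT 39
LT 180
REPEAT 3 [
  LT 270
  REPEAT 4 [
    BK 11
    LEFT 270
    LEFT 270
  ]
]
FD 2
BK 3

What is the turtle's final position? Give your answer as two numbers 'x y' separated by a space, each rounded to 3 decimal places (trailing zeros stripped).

Answer: -0.629 0.777

Derivation:
Executing turtle program step by step:
Start: pos=(0,0), heading=0, pen down
LT 39: heading 0 -> 39
LT 180: heading 39 -> 219
REPEAT 3 [
  -- iteration 1/3 --
  LT 270: heading 219 -> 129
  REPEAT 4 [
    -- iteration 1/4 --
    BK 11: (0,0) -> (6.923,-8.549) [heading=129, draw]
    LT 270: heading 129 -> 39
    LT 270: heading 39 -> 309
    -- iteration 2/4 --
    BK 11: (6.923,-8.549) -> (0,0) [heading=309, draw]
    LT 270: heading 309 -> 219
    LT 270: heading 219 -> 129
    -- iteration 3/4 --
    BK 11: (0,0) -> (6.923,-8.549) [heading=129, draw]
    LT 270: heading 129 -> 39
    LT 270: heading 39 -> 309
    -- iteration 4/4 --
    BK 11: (6.923,-8.549) -> (0,0) [heading=309, draw]
    LT 270: heading 309 -> 219
    LT 270: heading 219 -> 129
  ]
  -- iteration 2/3 --
  LT 270: heading 129 -> 39
  REPEAT 4 [
    -- iteration 1/4 --
    BK 11: (0,0) -> (-8.549,-6.923) [heading=39, draw]
    LT 270: heading 39 -> 309
    LT 270: heading 309 -> 219
    -- iteration 2/4 --
    BK 11: (-8.549,-6.923) -> (0,0) [heading=219, draw]
    LT 270: heading 219 -> 129
    LT 270: heading 129 -> 39
    -- iteration 3/4 --
    BK 11: (0,0) -> (-8.549,-6.923) [heading=39, draw]
    LT 270: heading 39 -> 309
    LT 270: heading 309 -> 219
    -- iteration 4/4 --
    BK 11: (-8.549,-6.923) -> (0,0) [heading=219, draw]
    LT 270: heading 219 -> 129
    LT 270: heading 129 -> 39
  ]
  -- iteration 3/3 --
  LT 270: heading 39 -> 309
  REPEAT 4 [
    -- iteration 1/4 --
    BK 11: (0,0) -> (-6.923,8.549) [heading=309, draw]
    LT 270: heading 309 -> 219
    LT 270: heading 219 -> 129
    -- iteration 2/4 --
    BK 11: (-6.923,8.549) -> (0,0) [heading=129, draw]
    LT 270: heading 129 -> 39
    LT 270: heading 39 -> 309
    -- iteration 3/4 --
    BK 11: (0,0) -> (-6.923,8.549) [heading=309, draw]
    LT 270: heading 309 -> 219
    LT 270: heading 219 -> 129
    -- iteration 4/4 --
    BK 11: (-6.923,8.549) -> (0,0) [heading=129, draw]
    LT 270: heading 129 -> 39
    LT 270: heading 39 -> 309
  ]
]
FD 2: (0,0) -> (1.259,-1.554) [heading=309, draw]
BK 3: (1.259,-1.554) -> (-0.629,0.777) [heading=309, draw]
Final: pos=(-0.629,0.777), heading=309, 14 segment(s) drawn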